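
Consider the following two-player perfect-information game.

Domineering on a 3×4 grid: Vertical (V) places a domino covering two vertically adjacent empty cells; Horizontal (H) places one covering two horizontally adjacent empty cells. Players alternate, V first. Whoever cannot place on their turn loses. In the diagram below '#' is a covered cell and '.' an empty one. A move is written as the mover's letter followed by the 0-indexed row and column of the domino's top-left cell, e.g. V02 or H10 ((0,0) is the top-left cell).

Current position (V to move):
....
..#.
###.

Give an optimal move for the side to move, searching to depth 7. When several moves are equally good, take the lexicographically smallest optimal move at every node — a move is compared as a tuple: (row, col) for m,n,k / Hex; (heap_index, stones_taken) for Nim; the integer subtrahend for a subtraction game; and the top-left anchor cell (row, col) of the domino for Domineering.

ply 1, V at ..../..#./###. | V00=+1→#.../#.#./###.*; V01=+1→.#../.##./###.; V03=-1→...#/..##/###.; V13=-1→..../..##/####
ply 2, H at #.../#.#./###. | H01=-1→###./#.#./###.*; H02=-1→#.##/#.#./###.
ply 3, V at ###./#.#./###. | V03=+1→####/#.##/###.*; V13=+1→###./#.##/####
ply 4: ####/#.##/###. is terminal -1 (H); from ..../..#./###. depth 7

V's best at [..../..#./###.]: V00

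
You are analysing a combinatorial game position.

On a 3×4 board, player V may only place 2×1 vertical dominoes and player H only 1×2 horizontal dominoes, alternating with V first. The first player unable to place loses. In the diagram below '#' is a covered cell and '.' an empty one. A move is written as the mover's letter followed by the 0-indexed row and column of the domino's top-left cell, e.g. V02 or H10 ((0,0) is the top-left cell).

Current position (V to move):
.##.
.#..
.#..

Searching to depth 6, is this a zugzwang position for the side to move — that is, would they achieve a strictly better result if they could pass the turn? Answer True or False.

ply 1, V at .##./.#../.#.. | V00=-1→###./##../.#..; V03=+1→.###/.#.#/.#..*; V10=-1→.##./##../##..; V12=+1→.##./.##./.##.; V13=+1→.##./.#.#/.#.#
ply 2, H at .###/.#.#/.#.. | H22=-1→.###/.#.#/.###*
ply 3, V at .###/.#.#/.### | V00=+1→####/##.#/.###*; V10=+1→.###/##.#/####
ply 4: ####/##.#/.### is terminal -1 (H); from .##./.#../.#.. depth 6
if V skipped the turn, H would face:
~ ply 1, H at .##./.#../.#.. | H12=+1→.##./.###/.#..*; H22=-1→.##./.#../.###
~ ply 2, V at .##./.###/.#.. | V00=-1→###./####/.#..*; V10=-1→.##./####/##..
~ ply 3, H at ###./####/.#.. | H22=+1→###./####/.###*
~ ply 4: ###./####/.### is terminal -1 (V); from .##./.#../.#.. depth 6
compare (V): move=+1 vs pass=-1

zugzwang(.##./.#../.#.., V) = False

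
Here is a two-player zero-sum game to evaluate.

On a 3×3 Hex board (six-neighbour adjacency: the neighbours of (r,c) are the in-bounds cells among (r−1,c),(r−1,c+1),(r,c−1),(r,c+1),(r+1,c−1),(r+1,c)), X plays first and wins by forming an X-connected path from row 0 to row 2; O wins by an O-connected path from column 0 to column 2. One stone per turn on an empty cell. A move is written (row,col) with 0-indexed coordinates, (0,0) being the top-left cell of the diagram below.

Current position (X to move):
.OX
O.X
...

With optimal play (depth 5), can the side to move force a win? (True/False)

[.OX/O.X/...] X move#1: (0,0):+1/XOX/O.X/...*, (1,1):+1/.OX/OXX/..., (2,0):+1/.OX/O.X/X.., (2,1):+1/.OX/O.X/.X., (2,2):+1/.OX/O.X/..X
[XOX/O.X/...] O move#2: (1,1):-1/XOX/OOX/...*, (2,0):-1/XOX/O.X/O.., (2,1):-1/XOX/O.X/.O., (2,2):-1/XOX/O.X/..O
[XOX/OOX/...] X move#3: (2,0):+1/XOX/OOX/X..*, (2,1):+1/XOX/OOX/.X., (2,2):+1/XOX/OOX/..X
[XOX/OOX/X..] O move#4: (2,1):-1/XOX/OOX/XO.*, (2,2):-1/XOX/OOX/X.O
[XOX/OOX/XO.] X move#5: (2,2):+1/XOX/OOX/XOX*
[XOX/OOX/XOX] end (terminal -1, O#6); searched .OX/O.X/... to 5

X winning at [.OX/O.X/...]: True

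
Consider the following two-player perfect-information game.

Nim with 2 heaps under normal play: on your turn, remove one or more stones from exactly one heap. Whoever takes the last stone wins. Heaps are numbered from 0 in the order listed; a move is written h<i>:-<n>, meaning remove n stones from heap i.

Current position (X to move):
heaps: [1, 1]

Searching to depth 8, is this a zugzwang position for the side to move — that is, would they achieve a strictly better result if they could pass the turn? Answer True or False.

p1 X@[(1,1)]: h0:-1[(0,1)]-1* h1:-1[(1,0)]-1
p2 O@[(0,1)]: h1:-1[(0,0)]+1*
p3 X@[(0,0)] terminal -1; root [(1,1)] d8
pass branch (O moves first from the same position):
  | p1 O@[(1,1)]: h0:-1[(0,1)]-1* h1:-1[(1,0)]-1
  | p2 X@[(0,1)]: h1:-1[(0,0)]+1*
  | p3 O@[(0,0)] terminal -1; root [(1,1)] d8
X moving scores -1; X passing scores +1

zugzwang((1,1), X) = True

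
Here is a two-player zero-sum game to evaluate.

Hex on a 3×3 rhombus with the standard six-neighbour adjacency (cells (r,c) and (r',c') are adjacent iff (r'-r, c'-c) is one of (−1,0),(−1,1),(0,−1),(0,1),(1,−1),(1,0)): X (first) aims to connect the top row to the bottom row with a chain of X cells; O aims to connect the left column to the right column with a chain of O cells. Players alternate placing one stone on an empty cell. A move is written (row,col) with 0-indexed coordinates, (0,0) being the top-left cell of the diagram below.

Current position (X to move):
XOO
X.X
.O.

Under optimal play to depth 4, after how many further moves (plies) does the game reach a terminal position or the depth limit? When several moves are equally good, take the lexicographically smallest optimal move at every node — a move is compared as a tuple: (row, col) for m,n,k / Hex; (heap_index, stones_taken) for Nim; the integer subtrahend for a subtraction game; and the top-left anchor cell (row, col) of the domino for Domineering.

PV length from [XOO/X.X/.O.]: 3 plies

p1 X@[XOO/X.X/.O.]: (1,1)[XOO/XXX/.O.]+1* (2,0)[XOO/X.X/XO.]+1 (2,2)[XOO/X.X/.OX]+1
p2 O@[XOO/XXX/.O.]: (2,0)[XOO/XXX/OO.]-1* (2,2)[XOO/XXX/.OO]-1
p3 X@[XOO/XXX/OO.]: (2,2)[XOO/XXX/OOX]+1*
p4 O@[XOO/XXX/OOX] terminal -1; root [XOO/X.X/.O.] d4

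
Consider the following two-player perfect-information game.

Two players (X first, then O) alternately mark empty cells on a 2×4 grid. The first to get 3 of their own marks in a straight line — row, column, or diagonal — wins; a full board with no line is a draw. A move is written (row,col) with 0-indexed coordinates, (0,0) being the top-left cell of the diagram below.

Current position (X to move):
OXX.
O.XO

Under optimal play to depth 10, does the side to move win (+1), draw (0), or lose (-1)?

p1 X@[OXX./O.XO]: (0,3)[OXXX/O.XO]+1* (1,1)[OXX./OXXO]+0
p2 O@[OXXX/O.XO] terminal -1; root [OXX./O.XO] d10

value(OXX./O.XO, X) = +1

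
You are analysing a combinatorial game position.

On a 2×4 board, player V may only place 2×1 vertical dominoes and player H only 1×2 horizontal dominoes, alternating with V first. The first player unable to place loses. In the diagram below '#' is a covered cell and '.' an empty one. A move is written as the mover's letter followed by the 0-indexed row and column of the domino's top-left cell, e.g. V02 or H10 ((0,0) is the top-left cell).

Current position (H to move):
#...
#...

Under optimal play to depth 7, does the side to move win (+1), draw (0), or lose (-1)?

value(#.../#..., H) = +1

[#.../#...] H move#1: H01:+1/###./#...*, H02:+1/#.##/#..., H11:+1/#.../###., H12:+1/#.../#.##
[###./#...] V move#2: V03:-1/####/#..#*
[####/#..#] H move#3: H11:+1/####/####*
[####/####] end (terminal -1, V#4); searched #.../#... to 7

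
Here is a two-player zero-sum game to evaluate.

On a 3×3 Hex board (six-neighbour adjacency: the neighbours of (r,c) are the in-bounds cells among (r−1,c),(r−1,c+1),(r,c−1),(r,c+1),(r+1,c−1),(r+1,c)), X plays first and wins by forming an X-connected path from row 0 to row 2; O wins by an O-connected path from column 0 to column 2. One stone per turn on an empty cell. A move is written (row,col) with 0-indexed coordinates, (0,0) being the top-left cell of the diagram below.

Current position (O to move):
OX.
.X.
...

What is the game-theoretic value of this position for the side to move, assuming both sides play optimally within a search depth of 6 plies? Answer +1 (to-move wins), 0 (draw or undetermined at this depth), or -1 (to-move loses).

ply 1, O at OX./.X./... | (0,2)=-1→OXO/.X./...*; (1,0)=-1→OX./OX./...; (1,2)=-1→OX./.XO/...; (2,0)=-1→OX./.X./O..; (2,1)=-1→OX./.X./.O.; (2,2)=-1→OX./.X./..O
ply 2, X at OXO/.X./... | (1,0)=+1→OXO/XX./...*; (1,2)=+1→OXO/.XX/...; (2,0)=+1→OXO/.X./X..; (2,1)=+1→OXO/.X./.X.; (2,2)=+1→OXO/.X./..X
ply 3, O at OXO/XX./... | (1,2)=-1→OXO/XXO/...*; (2,0)=-1→OXO/XX./O..; (2,1)=-1→OXO/XX./.O.; (2,2)=-1→OXO/XX./..O
ply 4, X at OXO/XXO/... | (2,0)=+1→OXO/XXO/X..*; (2,1)=+1→OXO/XXO/.X.; (2,2)=+1→OXO/XXO/..X
ply 5: OXO/XXO/X.. is terminal -1 (O); from OX./.X./... depth 6

value(OX./.X./..., O) = -1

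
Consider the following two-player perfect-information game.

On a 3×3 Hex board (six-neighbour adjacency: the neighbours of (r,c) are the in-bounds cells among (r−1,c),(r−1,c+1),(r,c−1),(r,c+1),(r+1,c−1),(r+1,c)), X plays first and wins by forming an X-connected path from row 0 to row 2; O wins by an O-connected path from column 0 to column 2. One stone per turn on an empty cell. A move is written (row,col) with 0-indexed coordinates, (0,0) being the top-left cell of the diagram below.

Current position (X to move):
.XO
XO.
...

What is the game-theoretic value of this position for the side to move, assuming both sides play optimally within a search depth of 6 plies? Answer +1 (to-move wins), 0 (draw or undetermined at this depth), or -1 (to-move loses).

value(.XO/XO./..., X) = +1

[.XO/XO./...] X move#1: (0,0):-1/XXO/XO./..., (1,2):-1/.XO/XOX/..., (2,0):+1/.XO/XO./X..*, (2,1):-1/.XO/XO./.X., (2,2):-1/.XO/XO./..X
[.XO/XO./X..] end (terminal -1, O#2); searched .XO/XO./... to 6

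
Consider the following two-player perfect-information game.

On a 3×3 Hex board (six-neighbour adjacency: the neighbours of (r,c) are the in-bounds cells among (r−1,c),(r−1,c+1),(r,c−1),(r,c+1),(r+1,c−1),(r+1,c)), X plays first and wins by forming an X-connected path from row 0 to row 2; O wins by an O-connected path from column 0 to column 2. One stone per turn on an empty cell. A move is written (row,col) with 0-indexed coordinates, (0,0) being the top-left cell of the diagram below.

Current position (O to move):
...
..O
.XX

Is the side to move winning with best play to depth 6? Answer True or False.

O winning at [.../..O/.XX]: True

ply 1, O at .../..O/.XX | (0,0)=-1→O../..O/.XX; (0,1)=+1→.O./..O/.XX*; (0,2)=-1→..O/..O/.XX; (1,0)=-1→.../O.O/.XX; (1,1)=+1→.../.OO/.XX; (2,0)=-1→.../..O/OXX
ply 2, X at .O./..O/.XX | (0,0)=-1→XO./..O/.XX*; (0,2)=-1→.OX/..O/.XX; (1,0)=-1→.O./X.O/.XX; (1,1)=-1→.O./.XO/.XX; (2,0)=-1→.O./..O/XXX
ply 3, O at XO./..O/.XX | (0,2)=-1→XOO/..O/.XX; (1,0)=+1→XO./O.O/.XX*; (1,1)=+1→XO./.OO/.XX; (2,0)=-1→XO./..O/OXX
ply 4, X at XO./O.O/.XX | (0,2)=-1→XOX/O.O/.XX*; (1,1)=-1→XO./OXO/.XX; (2,0)=-1→XO./O.O/XXX
ply 5, O at XOX/O.O/.XX | (1,1)=+1→XOX/OOO/.XX*; (2,0)=-1→XOX/O.O/OXX
ply 6: XOX/OOO/.XX is terminal -1 (X); from .../..O/.XX depth 6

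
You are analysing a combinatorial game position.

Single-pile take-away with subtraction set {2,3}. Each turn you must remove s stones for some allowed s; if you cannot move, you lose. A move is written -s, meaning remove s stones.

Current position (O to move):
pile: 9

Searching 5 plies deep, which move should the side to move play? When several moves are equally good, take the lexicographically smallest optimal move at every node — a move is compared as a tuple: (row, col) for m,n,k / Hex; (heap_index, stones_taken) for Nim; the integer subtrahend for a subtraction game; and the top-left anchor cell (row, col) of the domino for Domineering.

O's best at [9]: -3

ply 1, O at 9 | -2=-1→7; -3=+1→6*
ply 2, X at 6 | -2=-1→4*; -3=-1→3
ply 3, O at 4 | -2=-1→2; -3=+1→1*
ply 4: 1 is terminal -1 (X); from 9 depth 5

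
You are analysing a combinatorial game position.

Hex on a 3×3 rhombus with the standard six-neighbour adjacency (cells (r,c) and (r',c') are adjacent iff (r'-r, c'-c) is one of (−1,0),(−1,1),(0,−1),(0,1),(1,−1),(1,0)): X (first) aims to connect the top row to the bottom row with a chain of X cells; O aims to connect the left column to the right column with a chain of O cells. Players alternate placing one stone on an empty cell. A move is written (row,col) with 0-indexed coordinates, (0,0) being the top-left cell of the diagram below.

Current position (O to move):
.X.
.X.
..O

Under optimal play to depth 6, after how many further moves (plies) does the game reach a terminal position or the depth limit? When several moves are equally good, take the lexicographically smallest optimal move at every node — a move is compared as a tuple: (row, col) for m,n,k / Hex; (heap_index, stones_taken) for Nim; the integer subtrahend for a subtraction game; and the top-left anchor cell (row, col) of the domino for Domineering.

PV length from [.X./.X./..O]: 6 plies

[.X./.X./..O] O move#1: (0,0):-1/OX./.X./..O*, (0,2):-1/.XO/.X./..O, (1,0):-1/.X./OX./..O, (1,2):-1/.X./.XO/..O, (2,0):-1/.X./.X./O.O, (2,1):-1/.X./.X./.OO
[OX./.X./..O] X move#2: (0,2):+1/OXX/.X./..O*, (1,0):+1/OX./XX./..O, (1,2):+1/OX./.XX/..O, (2,0):+1/OX./.X./X.O, (2,1):+1/OX./.X./.XO
[OXX/.X./..O] O move#3: (1,0):-1/OXX/OX./..O*, (1,2):-1/OXX/.XO/..O, (2,0):-1/OXX/.X./O.O, (2,1):-1/OXX/.X./.OO
[OXX/OX./..O] X move#4: (1,2):+1/OXX/OXX/..O*, (2,0):+1/OXX/OX./X.O, (2,1):+1/OXX/OX./.XO
[OXX/OXX/..O] O move#5: (2,0):-1/OXX/OXX/O.O*, (2,1):-1/OXX/OXX/.OO
[OXX/OXX/O.O] X move#6: (2,1):+1/OXX/OXX/OXO*
[OXX/OXX/OXO] end (terminal -1, O#7); searched .X./.X./..O to 6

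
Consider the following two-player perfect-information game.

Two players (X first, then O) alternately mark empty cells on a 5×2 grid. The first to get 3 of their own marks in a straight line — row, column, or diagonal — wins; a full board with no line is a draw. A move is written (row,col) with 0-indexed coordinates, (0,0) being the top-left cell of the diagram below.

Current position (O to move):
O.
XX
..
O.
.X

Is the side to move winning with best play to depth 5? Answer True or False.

[O./XX/../O./.X] O move#1: (0,1):+0/OO/XX/../O./.X*, (2,0):+0/O./XX/O./O./.X, (2,1):+0/O./XX/.O/O./.X, (3,1):+0/O./XX/../OO/.X, (4,0):+0/O./XX/../O./OX
[OO/XX/../O./.X] X move#2: (2,0):+0/OO/XX/X./O./.X*, (2,1):+0/OO/XX/.X/O./.X, (3,1):+0/OO/XX/../OX/.X, (4,0):+0/OO/XX/../O./XX
[OO/XX/X./O./.X] O move#3: (2,1):+0/OO/XX/XO/O./.X*, (3,1):+0/OO/XX/X./OO/.X, (4,0):+0/OO/XX/X./O./OX
[OO/XX/XO/O./.X] X move#4: (3,1):+0/OO/XX/XO/OX/.X*, (4,0):+0/OO/XX/XO/O./XX
[OO/XX/XO/OX/.X] O move#5: (4,0):+0/OO/XX/XO/OX/OX*
[OO/XX/XO/OX/OX] end (terminal +0, X#6); searched O./XX/../O./.X to 5

O winning at [O./XX/../O./.X]: False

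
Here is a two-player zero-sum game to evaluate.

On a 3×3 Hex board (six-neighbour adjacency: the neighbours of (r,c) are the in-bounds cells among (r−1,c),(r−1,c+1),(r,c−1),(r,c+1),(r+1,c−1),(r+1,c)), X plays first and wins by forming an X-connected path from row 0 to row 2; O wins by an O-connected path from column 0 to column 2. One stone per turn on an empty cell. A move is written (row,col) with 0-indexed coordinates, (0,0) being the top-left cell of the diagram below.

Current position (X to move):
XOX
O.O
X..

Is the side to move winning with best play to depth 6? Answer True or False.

ply 1, X at XOX/O.O/X.. | (1,1)=+1→XOX/OXO/X..*; (2,1)=-1→XOX/O.O/XX.; (2,2)=-1→XOX/O.O/X.X
ply 2: XOX/OXO/X.. is terminal -1 (O); from XOX/O.O/X.. depth 6

X winning at [XOX/O.O/X..]: True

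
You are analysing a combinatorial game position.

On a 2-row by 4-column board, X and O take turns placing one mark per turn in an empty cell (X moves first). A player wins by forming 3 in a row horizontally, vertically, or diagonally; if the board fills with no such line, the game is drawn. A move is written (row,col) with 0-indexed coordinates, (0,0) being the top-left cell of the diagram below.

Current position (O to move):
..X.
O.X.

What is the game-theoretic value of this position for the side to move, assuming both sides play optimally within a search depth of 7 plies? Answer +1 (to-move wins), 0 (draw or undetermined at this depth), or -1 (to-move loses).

value(..X./O.X., O) = 0

ply 1, O at ..X./O.X. | (0,0)=+0→O.X./O.X.*; (0,1)=+0→.OX./O.X.; (0,3)=+0→..XO/O.X.; (1,1)=-1→..X./OOX.; (1,3)=-1→..X./O.XO
ply 2, X at O.X./O.X. | (0,1)=+0→OXX./O.X.*; (0,3)=+0→O.XX/O.X.; (1,1)=+0→O.X./OXX.; (1,3)=+0→O.X./O.XX
ply 3, O at OXX./O.X. | (0,3)=+0→OXXO/O.X.*; (1,1)=-1→OXX./OOX.; (1,3)=-1→OXX./O.XO
ply 4, X at OXXO/O.X. | (1,1)=+0→OXXO/OXX.*; (1,3)=+0→OXXO/O.XX
ply 5, O at OXXO/OXX. | (1,3)=+0→OXXO/OXXO*
ply 6: OXXO/OXXO is terminal +0 (X); from ..X./O.X. depth 7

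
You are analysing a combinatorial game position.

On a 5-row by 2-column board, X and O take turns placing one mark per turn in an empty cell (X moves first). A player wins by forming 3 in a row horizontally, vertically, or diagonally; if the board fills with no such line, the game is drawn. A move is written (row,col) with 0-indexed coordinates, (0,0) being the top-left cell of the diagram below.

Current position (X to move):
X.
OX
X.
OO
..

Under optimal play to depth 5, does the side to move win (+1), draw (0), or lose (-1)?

p1 X@[X./OX/X./OO/..]: (0,1)[XX/OX/X./OO/..]+0* (2,1)[X./OX/XX/OO/..]+0 (4,0)[X./OX/X./OO/X.]+0 (4,1)[X./OX/X./OO/.X]+0
p2 O@[XX/OX/X./OO/..]: (2,1)[XX/OX/XO/OO/..]+0* (4,0)[XX/OX/X./OO/O.]-1 (4,1)[XX/OX/X./OO/.O]-1
p3 X@[XX/OX/XO/OO/..]: (4,0)[XX/OX/XO/OO/X.]-1 (4,1)[XX/OX/XO/OO/.X]+0*
p4 O@[XX/OX/XO/OO/.X]: (4,0)[XX/OX/XO/OO/OX]+0*
p5 X@[XX/OX/XO/OO/OX] terminal +0; root [X./OX/X./OO/..] d5

value(X./OX/X./OO/.., X) = 0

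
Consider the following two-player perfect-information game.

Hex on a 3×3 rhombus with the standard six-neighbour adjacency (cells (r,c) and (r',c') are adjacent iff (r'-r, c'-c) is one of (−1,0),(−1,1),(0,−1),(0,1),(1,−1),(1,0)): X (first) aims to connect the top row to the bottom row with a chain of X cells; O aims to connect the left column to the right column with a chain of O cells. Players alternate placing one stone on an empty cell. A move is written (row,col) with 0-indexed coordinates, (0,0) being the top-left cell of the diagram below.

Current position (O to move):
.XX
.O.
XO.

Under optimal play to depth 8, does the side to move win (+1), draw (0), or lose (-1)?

ply 1, O at .XX/.O./XO. | (0,0)=-1→OXX/.O./XO.; (1,0)=+1→.XX/OO./XO.*; (1,2)=-1→.XX/.OO/XO.; (2,2)=-1→.XX/.O./XOO
ply 2, X at .XX/OO./XO. | (0,0)=-1→XXX/OO./XO.*; (1,2)=-1→.XX/OOX/XO.; (2,2)=-1→.XX/OO./XOX
ply 3, O at XXX/OO./XO. | (1,2)=+1→XXX/OOO/XO.*; (2,2)=+1→XXX/OO./XOO
ply 4: XXX/OOO/XO. is terminal -1 (X); from .XX/.O./XO. depth 8

value(.XX/.O./XO., O) = +1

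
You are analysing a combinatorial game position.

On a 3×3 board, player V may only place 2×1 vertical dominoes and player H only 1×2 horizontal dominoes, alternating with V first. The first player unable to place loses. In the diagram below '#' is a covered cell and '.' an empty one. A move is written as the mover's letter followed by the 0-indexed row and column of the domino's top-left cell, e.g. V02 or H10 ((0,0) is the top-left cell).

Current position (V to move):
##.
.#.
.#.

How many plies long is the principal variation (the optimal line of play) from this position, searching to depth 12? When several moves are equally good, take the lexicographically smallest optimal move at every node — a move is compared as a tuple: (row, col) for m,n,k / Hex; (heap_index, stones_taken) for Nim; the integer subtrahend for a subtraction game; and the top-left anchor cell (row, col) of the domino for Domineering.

[##./.#./.#.] V move#1: V02:+1/###/.##/.#.*, V10:+1/##./##./##., V12:+1/##./.##/.##
[###/.##/.#.] end (terminal -1, H#2); searched ##./.#./.#. to 12

PV length from [##./.#./.#.]: 1 ply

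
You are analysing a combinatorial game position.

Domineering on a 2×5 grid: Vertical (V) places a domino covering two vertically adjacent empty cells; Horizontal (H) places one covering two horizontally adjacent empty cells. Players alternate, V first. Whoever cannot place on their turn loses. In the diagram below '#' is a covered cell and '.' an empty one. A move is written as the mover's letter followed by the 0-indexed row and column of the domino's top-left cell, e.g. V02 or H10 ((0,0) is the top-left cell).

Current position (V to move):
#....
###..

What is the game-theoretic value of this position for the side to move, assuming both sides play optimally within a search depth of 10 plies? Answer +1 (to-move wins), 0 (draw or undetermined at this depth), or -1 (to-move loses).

p1 V@[#..../###..]: V03[#..#./####.]+1* V04[#...#/###.#]-1
p2 H@[#..#./####.]: H01[####./####.]-1*
p3 V@[####./####.]: V04[#####/#####]+1*
p4 H@[#####/#####] terminal -1; root [#..../###..] d10

value(#..../###.., V) = +1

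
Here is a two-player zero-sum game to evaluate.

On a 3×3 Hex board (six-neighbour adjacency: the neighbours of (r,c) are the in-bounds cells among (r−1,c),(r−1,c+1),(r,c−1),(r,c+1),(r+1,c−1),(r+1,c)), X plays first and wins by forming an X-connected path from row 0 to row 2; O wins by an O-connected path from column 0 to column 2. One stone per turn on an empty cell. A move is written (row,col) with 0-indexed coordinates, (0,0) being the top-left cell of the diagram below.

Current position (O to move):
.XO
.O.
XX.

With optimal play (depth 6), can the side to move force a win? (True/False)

ply 1, O at .XO/.O./XX. | (0,0)=-1→OXO/.O./XX.; (1,0)=+1→.XO/OO./XX.*; (1,2)=-1→.XO/.OO/XX.; (2,2)=-1→.XO/.O./XXO
ply 2: .XO/OO./XX. is terminal -1 (X); from .XO/.O./XX. depth 6

O winning at [.XO/.O./XX.]: True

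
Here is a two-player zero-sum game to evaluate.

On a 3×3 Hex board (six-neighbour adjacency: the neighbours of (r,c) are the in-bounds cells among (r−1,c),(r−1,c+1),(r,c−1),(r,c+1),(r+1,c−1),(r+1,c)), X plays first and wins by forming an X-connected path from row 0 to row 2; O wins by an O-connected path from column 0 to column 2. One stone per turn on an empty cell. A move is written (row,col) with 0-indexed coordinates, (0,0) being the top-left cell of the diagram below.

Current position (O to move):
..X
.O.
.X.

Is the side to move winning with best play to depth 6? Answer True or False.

O winning at [..X/.O./.X.]: True

[..X/.O./.X.] O move#1: (0,0):-1/O.X/.O./.X., (0,1):-1/.OX/.O./.X., (1,0):-1/..X/OO./.X., (1,2):+1/..X/.OO/.X.*, (2,0):-1/..X/.O./OX., (2,2):-1/..X/.O./.XO
[..X/.OO/.X.] X move#2: (0,0):-1/X.X/.OO/.X.*, (0,1):-1/.XX/.OO/.X., (1,0):-1/..X/XOO/.X., (2,0):-1/..X/.OO/XX., (2,2):-1/..X/.OO/.XX
[X.X/.OO/.X.] O move#3: (0,1):+1/XOX/.OO/.X.*, (1,0):+1/X.X/OOO/.X., (2,0):+1/X.X/.OO/OX., (2,2):+1/X.X/.OO/.XO
[XOX/.OO/.X.] X move#4: (1,0):-1/XOX/XOO/.X.*, (2,0):-1/XOX/.OO/XX., (2,2):-1/XOX/.OO/.XX
[XOX/XOO/.X.] O move#5: (2,0):+1/XOX/XOO/OX.*, (2,2):-1/XOX/XOO/.XO
[XOX/XOO/OX.] end (terminal -1, X#6); searched ..X/.O./.X. to 6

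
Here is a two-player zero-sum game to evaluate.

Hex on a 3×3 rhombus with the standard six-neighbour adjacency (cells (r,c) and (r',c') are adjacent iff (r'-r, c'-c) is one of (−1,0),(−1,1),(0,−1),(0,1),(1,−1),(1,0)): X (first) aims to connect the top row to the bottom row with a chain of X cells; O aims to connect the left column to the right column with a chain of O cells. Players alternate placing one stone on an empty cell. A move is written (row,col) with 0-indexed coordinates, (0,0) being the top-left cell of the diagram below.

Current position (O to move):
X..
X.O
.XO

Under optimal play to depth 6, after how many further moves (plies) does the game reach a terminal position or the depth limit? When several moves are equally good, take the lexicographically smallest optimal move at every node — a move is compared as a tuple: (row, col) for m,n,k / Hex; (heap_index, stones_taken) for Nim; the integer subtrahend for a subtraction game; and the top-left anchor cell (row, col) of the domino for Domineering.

ply 1, O at X../X.O/.XO | (0,1)=-1→XO./X.O/.XO*; (0,2)=-1→X.O/X.O/.XO; (1,1)=-1→X../XOO/.XO; (2,0)=-1→X../X.O/OXO
ply 2, X at XO./X.O/.XO | (0,2)=+1→XOX/X.O/.XO*; (1,1)=+1→XO./XXO/.XO; (2,0)=+1→XO./X.O/XXO
ply 3, O at XOX/X.O/.XO | (1,1)=-1→XOX/XOO/.XO*; (2,0)=-1→XOX/X.O/OXO
ply 4, X at XOX/XOO/.XO | (2,0)=+1→XOX/XOO/XXO*
ply 5: XOX/XOO/XXO is terminal -1 (O); from X../X.O/.XO depth 6

PV length from [X../X.O/.XO]: 4 plies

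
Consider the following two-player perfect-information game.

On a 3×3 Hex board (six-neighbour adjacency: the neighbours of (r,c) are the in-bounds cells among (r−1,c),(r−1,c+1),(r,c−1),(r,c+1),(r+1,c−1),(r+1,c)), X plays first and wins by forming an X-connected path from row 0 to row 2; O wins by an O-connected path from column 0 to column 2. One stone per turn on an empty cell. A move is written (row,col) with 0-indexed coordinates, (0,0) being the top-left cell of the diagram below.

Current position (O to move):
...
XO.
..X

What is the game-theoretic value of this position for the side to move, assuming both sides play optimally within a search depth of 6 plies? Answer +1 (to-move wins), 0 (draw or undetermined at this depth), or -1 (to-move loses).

value(.../XO./..X, O) = +1

[.../XO./..X] O move#1: (0,0):+1/O../XO./..X*, (0,1):+1/.O./XO./..X, (0,2):-1/..O/XO./..X, (1,2):-1/.../XOO/..X, (2,0):+1/.../XO./O.X, (2,1):-1/.../XO./.OX
[O../XO./..X] X move#2: (0,1):-1/OX./XO./..X*, (0,2):-1/O.X/XO./..X, (1,2):-1/O../XOX/..X, (2,0):-1/O../XO./X.X, (2,1):-1/O../XO./.XX
[OX./XO./..X] O move#3: (0,2):-1/OXO/XO./..X, (1,2):-1/OX./XOO/..X, (2,0):+1/OX./XO./O.X*, (2,1):-1/OX./XO./.OX
[OX./XO./O.X] X move#4: (0,2):-1/OXX/XO./O.X*, (1,2):-1/OX./XOX/O.X, (2,1):-1/OX./XO./OXX
[OXX/XO./O.X] O move#5: (1,2):+1/OXX/XOO/O.X*, (2,1):-1/OXX/XO./OOX
[OXX/XOO/O.X] end (terminal -1, X#6); searched .../XO./..X to 6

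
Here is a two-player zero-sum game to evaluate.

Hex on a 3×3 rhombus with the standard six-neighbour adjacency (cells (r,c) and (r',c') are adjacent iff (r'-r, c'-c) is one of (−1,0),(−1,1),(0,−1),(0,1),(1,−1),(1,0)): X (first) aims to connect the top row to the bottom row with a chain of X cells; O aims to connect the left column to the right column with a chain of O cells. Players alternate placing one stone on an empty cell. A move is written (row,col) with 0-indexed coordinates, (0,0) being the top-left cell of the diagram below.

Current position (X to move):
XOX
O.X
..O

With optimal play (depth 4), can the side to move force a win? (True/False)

ply 1, X at XOX/O.X/..O | (1,1)=+1→XOX/OXX/..O*; (2,0)=+1→XOX/O.X/X.O; (2,1)=+1→XOX/O.X/.XO
ply 2, O at XOX/OXX/..O | (2,0)=-1→XOX/OXX/O.O*; (2,1)=-1→XOX/OXX/.OO
ply 3, X at XOX/OXX/O.O | (2,1)=+1→XOX/OXX/OXO*
ply 4: XOX/OXX/OXO is terminal -1 (O); from XOX/O.X/..O depth 4

X winning at [XOX/O.X/..O]: True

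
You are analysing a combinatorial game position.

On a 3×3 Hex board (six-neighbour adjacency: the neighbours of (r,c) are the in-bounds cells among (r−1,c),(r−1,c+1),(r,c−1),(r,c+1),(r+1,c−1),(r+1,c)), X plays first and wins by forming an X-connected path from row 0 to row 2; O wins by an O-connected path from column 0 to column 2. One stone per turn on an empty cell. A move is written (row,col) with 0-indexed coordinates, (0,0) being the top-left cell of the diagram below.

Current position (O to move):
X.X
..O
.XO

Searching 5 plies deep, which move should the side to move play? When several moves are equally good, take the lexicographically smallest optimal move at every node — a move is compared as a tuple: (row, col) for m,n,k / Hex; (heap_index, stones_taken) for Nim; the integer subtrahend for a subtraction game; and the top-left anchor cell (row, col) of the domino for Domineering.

O's best at [X.X/..O/.XO]: (1,1)

ply 1, O at X.X/..O/.XO | (0,1)=-1→XOX/..O/.XO; (1,0)=-1→X.X/O.O/.XO; (1,1)=+1→X.X/.OO/.XO*; (2,0)=-1→X.X/..O/OXO
ply 2, X at X.X/.OO/.XO | (0,1)=-1→XXX/.OO/.XO*; (1,0)=-1→X.X/XOO/.XO; (2,0)=-1→X.X/.OO/XXO
ply 3, O at XXX/.OO/.XO | (1,0)=+1→XXX/OOO/.XO*; (2,0)=+1→XXX/.OO/OXO
ply 4: XXX/OOO/.XO is terminal -1 (X); from X.X/..O/.XO depth 5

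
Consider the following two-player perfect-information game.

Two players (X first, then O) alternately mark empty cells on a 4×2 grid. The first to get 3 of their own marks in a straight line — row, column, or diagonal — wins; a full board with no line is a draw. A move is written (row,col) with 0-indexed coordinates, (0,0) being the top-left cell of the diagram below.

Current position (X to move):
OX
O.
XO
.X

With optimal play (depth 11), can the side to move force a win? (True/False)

X winning at [OX/O./XO/.X]: False

[OX/O./XO/.X] X move#1: (1,1):+0/OX/OX/XO/.X*, (3,0):+0/OX/O./XO/XX
[OX/OX/XO/.X] O move#2: (3,0):+0/OX/OX/XO/OX*
[OX/OX/XO/OX] end (terminal +0, X#3); searched OX/O./XO/.X to 11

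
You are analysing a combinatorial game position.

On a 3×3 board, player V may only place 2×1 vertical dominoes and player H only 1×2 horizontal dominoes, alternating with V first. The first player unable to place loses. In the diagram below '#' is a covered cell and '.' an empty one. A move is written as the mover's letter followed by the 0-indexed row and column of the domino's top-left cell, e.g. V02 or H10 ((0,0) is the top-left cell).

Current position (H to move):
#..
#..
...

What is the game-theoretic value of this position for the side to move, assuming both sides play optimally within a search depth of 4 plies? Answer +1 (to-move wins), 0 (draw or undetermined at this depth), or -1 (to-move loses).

p1 H@[#../#../...]: H01[###/#../...]-1 H11[#../###/...]+1* H20[#../#../##.]-1 H21[#../#../.##]-1
p2 V@[#../###/...] terminal -1; root [#../#../...] d4

value(#../#../..., H) = +1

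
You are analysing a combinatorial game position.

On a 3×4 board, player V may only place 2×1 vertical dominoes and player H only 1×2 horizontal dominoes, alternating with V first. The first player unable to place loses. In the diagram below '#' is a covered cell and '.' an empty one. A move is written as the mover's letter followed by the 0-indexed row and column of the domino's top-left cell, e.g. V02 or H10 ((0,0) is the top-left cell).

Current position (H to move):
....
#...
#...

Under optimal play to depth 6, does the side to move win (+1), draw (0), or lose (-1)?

value(..../#.../#..., H) = +1

p1 H@[..../#.../#...]: H00[##../#.../#...]-1 H01[.##./#.../#...]-1 H02[..##/#.../#...]-1 H11[..../###./#...]+1* H12[..../#.##/#...]+1 H21[..../#.../###.]-1 H22[..../#.../#.##]-1
p2 V@[..../###./#...]: V03[...#/####/#...]-1* V13[..../####/#..#]-1
p3 H@[...#/####/#...]: H00[##.#/####/#...]+1* H01[.###/####/#...]+1 H21[...#/####/###.]+1 H22[...#/####/#.##]+1
p4 V@[##.#/####/#...] terminal -1; root [..../#.../#...] d6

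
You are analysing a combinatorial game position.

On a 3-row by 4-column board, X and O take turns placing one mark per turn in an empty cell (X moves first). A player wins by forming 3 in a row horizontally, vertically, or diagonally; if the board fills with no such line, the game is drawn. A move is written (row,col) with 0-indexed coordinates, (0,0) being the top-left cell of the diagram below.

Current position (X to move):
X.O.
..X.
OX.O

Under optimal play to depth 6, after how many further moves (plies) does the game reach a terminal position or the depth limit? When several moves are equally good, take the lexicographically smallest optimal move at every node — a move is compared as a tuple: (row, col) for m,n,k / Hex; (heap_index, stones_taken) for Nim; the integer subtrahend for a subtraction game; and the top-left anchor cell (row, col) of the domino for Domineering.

[X.O./..X./OX.O] X move#1: (0,1):-1/XXO./..X./OX.O, (0,3):+1/X.OX/..X./OX.O*, (1,0):-1/X.O./X.X./OX.O, (1,1):+1/X.O./.XX./OX.O, (1,3):-1/X.O./..XX/OX.O, (2,2):-1/X.O./..X./OXXO
[X.OX/..X./OX.O] end (terminal -1, O#2); searched X.O./..X./OX.O to 6

PV length from [X.O./..X./OX.O]: 1 ply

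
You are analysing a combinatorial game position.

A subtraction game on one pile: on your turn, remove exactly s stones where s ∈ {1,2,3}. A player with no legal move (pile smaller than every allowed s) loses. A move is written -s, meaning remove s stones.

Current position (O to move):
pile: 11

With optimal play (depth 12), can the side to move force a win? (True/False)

p1 O@[11]: -1[10]-1 -2[9]-1 -3[8]+1*
p2 X@[8]: -1[7]-1* -2[6]-1 -3[5]-1
p3 O@[7]: -1[6]-1 -2[5]-1 -3[4]+1*
p4 X@[4]: -1[3]-1* -2[2]-1 -3[1]-1
p5 O@[3]: -1[2]-1 -2[1]-1 -3[0]+1*
p6 X@[0] terminal -1; root [11] d12

O winning at [11]: True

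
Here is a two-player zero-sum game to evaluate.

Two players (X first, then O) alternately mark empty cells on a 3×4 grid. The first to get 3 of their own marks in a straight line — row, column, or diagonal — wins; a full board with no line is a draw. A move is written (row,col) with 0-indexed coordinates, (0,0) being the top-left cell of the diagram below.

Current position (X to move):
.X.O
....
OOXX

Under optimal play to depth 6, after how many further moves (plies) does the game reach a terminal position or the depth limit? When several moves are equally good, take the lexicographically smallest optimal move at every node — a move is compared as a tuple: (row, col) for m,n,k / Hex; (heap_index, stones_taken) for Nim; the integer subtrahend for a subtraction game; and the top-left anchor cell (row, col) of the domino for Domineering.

[.X.O/..../OOXX] X move#1: (0,0):-1/XX.O/..../OOXX, (0,2):-1/.XXO/..../OOXX, (1,0):-1/.X.O/X.../OOXX, (1,1):-1/.X.O/.X../OOXX, (1,2):+1/.X.O/..X./OOXX*, (1,3):-1/.X.O/...X/OOXX
[.X.O/..X./OOXX] end (terminal -1, O#2); searched .X.O/..../OOXX to 6

PV length from [.X.O/..../OOXX]: 1 ply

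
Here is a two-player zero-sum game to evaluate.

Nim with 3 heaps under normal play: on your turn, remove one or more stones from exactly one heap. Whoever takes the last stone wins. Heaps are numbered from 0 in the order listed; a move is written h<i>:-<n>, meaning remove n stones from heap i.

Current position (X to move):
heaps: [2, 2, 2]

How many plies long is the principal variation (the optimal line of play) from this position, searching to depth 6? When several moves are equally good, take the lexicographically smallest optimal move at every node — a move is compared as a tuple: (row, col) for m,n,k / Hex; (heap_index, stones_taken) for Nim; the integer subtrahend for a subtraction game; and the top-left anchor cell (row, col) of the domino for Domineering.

PV length from [(2,2,2)]: 5 plies

[(2,2,2)] X move#1: h0:-1:-1/(1,2,2), h0:-2:+1/(0,2,2)*, h1:-1:-1/(2,1,2), h1:-2:+1/(2,0,2), h2:-1:-1/(2,2,1), h2:-2:+1/(2,2,0)
[(0,2,2)] O move#2: h1:-1:-1/(0,1,2)*, h1:-2:-1/(0,0,2), h2:-1:-1/(0,2,1), h2:-2:-1/(0,2,0)
[(0,1,2)] X move#3: h1:-1:-1/(0,0,2), h2:-1:+1/(0,1,1)*, h2:-2:-1/(0,1,0)
[(0,1,1)] O move#4: h1:-1:-1/(0,0,1)*, h2:-1:-1/(0,1,0)
[(0,0,1)] X move#5: h2:-1:+1/(0,0,0)*
[(0,0,0)] end (terminal -1, O#6); searched (2,2,2) to 6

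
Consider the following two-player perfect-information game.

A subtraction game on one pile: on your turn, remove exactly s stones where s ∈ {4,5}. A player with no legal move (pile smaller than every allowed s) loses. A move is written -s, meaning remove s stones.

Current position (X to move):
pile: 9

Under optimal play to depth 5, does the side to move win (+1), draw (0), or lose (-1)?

value(9, X) = -1

[9] X move#1: -4:-1/5*, -5:-1/4
[5] O move#2: -4:+1/1*, -5:+1/0
[1] end (terminal -1, X#3); searched 9 to 5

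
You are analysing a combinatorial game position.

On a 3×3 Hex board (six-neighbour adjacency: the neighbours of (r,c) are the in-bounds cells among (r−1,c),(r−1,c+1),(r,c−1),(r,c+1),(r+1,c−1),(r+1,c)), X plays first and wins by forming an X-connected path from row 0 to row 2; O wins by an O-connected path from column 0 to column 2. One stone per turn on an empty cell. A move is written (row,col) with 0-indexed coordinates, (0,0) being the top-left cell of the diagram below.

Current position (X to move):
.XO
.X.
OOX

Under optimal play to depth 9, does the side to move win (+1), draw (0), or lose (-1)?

ply 1, X at .XO/.X./OOX | (0,0)=-1→XXO/.X./OOX; (1,0)=-1→.XO/XX./OOX; (1,2)=+1→.XO/.XX/OOX*
ply 2: .XO/.XX/OOX is terminal -1 (O); from .XO/.X./OOX depth 9

value(.XO/.X./OOX, X) = +1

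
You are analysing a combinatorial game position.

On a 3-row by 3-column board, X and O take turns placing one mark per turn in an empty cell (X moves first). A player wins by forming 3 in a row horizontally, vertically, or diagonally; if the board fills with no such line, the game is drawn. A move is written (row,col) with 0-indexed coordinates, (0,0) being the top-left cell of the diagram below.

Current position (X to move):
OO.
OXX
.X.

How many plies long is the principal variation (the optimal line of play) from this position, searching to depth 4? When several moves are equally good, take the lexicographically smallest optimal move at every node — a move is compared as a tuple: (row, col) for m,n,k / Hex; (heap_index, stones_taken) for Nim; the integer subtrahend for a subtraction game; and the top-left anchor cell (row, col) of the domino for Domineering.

p1 X@[OO./OXX/.X.]: (0,2)[OOX/OXX/.X.]-1* (2,0)[OO./OXX/XX.]-1 (2,2)[OO./OXX/.XX]-1
p2 O@[OOX/OXX/.X.]: (2,0)[OOX/OXX/OX.]+1* (2,2)[OOX/OXX/.XO]-1
p3 X@[OOX/OXX/OX.] terminal -1; root [OO./OXX/.X.] d4

PV length from [OO./OXX/.X.]: 2 plies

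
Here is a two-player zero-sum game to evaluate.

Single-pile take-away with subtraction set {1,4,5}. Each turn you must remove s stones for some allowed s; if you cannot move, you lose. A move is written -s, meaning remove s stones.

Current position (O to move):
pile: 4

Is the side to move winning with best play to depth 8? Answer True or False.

O winning at [4]: True

p1 O@[4]: -1[3]-1 -4[0]+1*
p2 X@[0] terminal -1; root [4] d8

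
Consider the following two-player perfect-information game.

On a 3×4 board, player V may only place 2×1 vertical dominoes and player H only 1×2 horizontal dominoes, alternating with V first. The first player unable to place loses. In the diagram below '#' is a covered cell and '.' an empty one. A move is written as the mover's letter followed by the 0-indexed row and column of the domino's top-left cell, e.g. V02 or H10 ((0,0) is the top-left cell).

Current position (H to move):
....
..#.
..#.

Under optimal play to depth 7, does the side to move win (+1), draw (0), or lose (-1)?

value(..../..#./..#., H) = +1

p1 H@[..../..#./..#.]: H00[##../..#./..#.]-1 H01[.##./..#./..#.]-1 H02[..##/..#./..#.]-1 H10[..../###./..#.]+1* H20[..../..#./###.]-1
p2 V@[..../###./..#.]: V03[...#/####/..#.]-1* V13[..../####/..##]-1
p3 H@[...#/####/..#.]: H00[##.#/####/..#.]+1* H01[.###/####/..#.]+1 H20[...#/####/###.]+1
p4 V@[##.#/####/..#.] terminal -1; root [..../..#./..#.] d7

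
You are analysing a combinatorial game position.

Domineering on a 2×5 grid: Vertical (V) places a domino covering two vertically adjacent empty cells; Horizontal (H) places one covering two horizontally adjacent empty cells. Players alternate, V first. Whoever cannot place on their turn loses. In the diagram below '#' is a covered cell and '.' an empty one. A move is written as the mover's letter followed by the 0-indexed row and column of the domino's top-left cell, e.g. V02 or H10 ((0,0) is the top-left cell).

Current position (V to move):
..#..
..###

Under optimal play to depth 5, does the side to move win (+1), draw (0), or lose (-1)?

p1 V@[..#../..###]: V00[#.#../#.###]+1* V01[.##../.####]+1
p2 H@[#.#../#.###]: H03[#.###/#.###]-1*
p3 V@[#.###/#.###]: V01[#####/#####]+1*
p4 H@[#####/#####] terminal -1; root [..#../..###] d5

value(..#../..###, V) = +1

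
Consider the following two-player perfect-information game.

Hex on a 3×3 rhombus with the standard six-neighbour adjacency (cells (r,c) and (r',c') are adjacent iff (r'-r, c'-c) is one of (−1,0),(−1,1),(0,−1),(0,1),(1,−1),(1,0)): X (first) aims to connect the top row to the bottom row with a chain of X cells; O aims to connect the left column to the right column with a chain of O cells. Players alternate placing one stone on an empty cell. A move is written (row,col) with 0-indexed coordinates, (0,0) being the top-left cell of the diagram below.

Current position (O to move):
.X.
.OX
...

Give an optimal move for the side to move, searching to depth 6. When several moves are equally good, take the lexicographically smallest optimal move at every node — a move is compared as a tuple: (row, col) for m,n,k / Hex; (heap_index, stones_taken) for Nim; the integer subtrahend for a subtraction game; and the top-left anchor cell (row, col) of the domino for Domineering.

O's best at [.X./.OX/...]: (0,2)

ply 1, O at .X./.OX/... | (0,0)=-1→OX./.OX/...; (0,2)=+1→.XO/.OX/...*; (1,0)=-1→.X./OOX/...; (2,0)=-1→.X./.OX/O..; (2,1)=+1→.X./.OX/.O.; (2,2)=+1→.X./.OX/..O
ply 2, X at .XO/.OX/... | (0,0)=-1→XXO/.OX/...*; (1,0)=-1→.XO/XOX/...; (2,0)=-1→.XO/.OX/X..; (2,1)=-1→.XO/.OX/.X.; (2,2)=-1→.XO/.OX/..X
ply 3, O at XXO/.OX/... | (1,0)=+1→XXO/OOX/...*; (2,0)=+1→XXO/.OX/O..; (2,1)=+1→XXO/.OX/.O.; (2,2)=+1→XXO/.OX/..O
ply 4: XXO/OOX/... is terminal -1 (X); from .X./.OX/... depth 6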